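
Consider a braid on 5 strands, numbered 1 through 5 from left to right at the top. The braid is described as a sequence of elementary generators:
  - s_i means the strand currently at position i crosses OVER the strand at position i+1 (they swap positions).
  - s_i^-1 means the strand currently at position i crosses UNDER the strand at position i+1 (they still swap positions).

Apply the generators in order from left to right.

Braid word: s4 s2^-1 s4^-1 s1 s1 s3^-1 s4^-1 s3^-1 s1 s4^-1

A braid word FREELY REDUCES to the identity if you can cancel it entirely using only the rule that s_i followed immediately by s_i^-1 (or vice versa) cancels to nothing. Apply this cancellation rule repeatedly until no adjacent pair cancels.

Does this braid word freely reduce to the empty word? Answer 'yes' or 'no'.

Gen 1 (s4): push. Stack: [s4]
Gen 2 (s2^-1): push. Stack: [s4 s2^-1]
Gen 3 (s4^-1): push. Stack: [s4 s2^-1 s4^-1]
Gen 4 (s1): push. Stack: [s4 s2^-1 s4^-1 s1]
Gen 5 (s1): push. Stack: [s4 s2^-1 s4^-1 s1 s1]
Gen 6 (s3^-1): push. Stack: [s4 s2^-1 s4^-1 s1 s1 s3^-1]
Gen 7 (s4^-1): push. Stack: [s4 s2^-1 s4^-1 s1 s1 s3^-1 s4^-1]
Gen 8 (s3^-1): push. Stack: [s4 s2^-1 s4^-1 s1 s1 s3^-1 s4^-1 s3^-1]
Gen 9 (s1): push. Stack: [s4 s2^-1 s4^-1 s1 s1 s3^-1 s4^-1 s3^-1 s1]
Gen 10 (s4^-1): push. Stack: [s4 s2^-1 s4^-1 s1 s1 s3^-1 s4^-1 s3^-1 s1 s4^-1]
Reduced word: s4 s2^-1 s4^-1 s1 s1 s3^-1 s4^-1 s3^-1 s1 s4^-1

Answer: no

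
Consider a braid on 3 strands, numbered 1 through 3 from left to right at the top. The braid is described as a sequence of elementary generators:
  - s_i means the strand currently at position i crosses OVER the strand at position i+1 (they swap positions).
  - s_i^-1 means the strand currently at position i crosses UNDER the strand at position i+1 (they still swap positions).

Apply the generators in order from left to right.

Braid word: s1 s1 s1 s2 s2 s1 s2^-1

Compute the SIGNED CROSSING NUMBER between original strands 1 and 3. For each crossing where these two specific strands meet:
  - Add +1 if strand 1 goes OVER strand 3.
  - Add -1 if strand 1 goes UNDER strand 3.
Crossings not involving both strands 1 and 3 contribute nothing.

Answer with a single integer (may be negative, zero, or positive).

Answer: 0

Derivation:
Gen 1: crossing 1x2. Both 1&3? no. Sum: 0
Gen 2: crossing 2x1. Both 1&3? no. Sum: 0
Gen 3: crossing 1x2. Both 1&3? no. Sum: 0
Gen 4: 1 over 3. Both 1&3? yes. Contrib: +1. Sum: 1
Gen 5: 3 over 1. Both 1&3? yes. Contrib: -1. Sum: 0
Gen 6: crossing 2x1. Both 1&3? no. Sum: 0
Gen 7: crossing 2x3. Both 1&3? no. Sum: 0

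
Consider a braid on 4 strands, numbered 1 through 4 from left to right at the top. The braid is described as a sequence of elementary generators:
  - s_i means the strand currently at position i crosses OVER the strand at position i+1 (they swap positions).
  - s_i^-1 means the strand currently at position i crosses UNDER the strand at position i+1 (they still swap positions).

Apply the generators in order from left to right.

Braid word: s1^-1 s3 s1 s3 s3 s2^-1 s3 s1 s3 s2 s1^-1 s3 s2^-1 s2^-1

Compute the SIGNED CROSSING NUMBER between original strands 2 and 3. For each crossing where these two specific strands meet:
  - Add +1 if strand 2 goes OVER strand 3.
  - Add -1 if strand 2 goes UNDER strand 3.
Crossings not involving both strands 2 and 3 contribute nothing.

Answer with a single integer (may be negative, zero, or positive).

Answer: 0

Derivation:
Gen 1: crossing 1x2. Both 2&3? no. Sum: 0
Gen 2: crossing 3x4. Both 2&3? no. Sum: 0
Gen 3: crossing 2x1. Both 2&3? no. Sum: 0
Gen 4: crossing 4x3. Both 2&3? no. Sum: 0
Gen 5: crossing 3x4. Both 2&3? no. Sum: 0
Gen 6: crossing 2x4. Both 2&3? no. Sum: 0
Gen 7: 2 over 3. Both 2&3? yes. Contrib: +1. Sum: 1
Gen 8: crossing 1x4. Both 2&3? no. Sum: 1
Gen 9: 3 over 2. Both 2&3? yes. Contrib: -1. Sum: 0
Gen 10: crossing 1x2. Both 2&3? no. Sum: 0
Gen 11: crossing 4x2. Both 2&3? no. Sum: 0
Gen 12: crossing 1x3. Both 2&3? no. Sum: 0
Gen 13: crossing 4x3. Both 2&3? no. Sum: 0
Gen 14: crossing 3x4. Both 2&3? no. Sum: 0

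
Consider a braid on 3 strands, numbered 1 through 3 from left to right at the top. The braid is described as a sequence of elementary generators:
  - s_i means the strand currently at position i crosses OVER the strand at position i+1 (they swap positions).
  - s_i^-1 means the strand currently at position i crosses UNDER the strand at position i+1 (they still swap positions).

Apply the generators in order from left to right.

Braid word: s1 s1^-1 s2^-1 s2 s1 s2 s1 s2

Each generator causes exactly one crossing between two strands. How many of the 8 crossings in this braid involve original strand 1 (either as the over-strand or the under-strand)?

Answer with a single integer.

Gen 1: crossing 1x2. Involves strand 1? yes. Count so far: 1
Gen 2: crossing 2x1. Involves strand 1? yes. Count so far: 2
Gen 3: crossing 2x3. Involves strand 1? no. Count so far: 2
Gen 4: crossing 3x2. Involves strand 1? no. Count so far: 2
Gen 5: crossing 1x2. Involves strand 1? yes. Count so far: 3
Gen 6: crossing 1x3. Involves strand 1? yes. Count so far: 4
Gen 7: crossing 2x3. Involves strand 1? no. Count so far: 4
Gen 8: crossing 2x1. Involves strand 1? yes. Count so far: 5

Answer: 5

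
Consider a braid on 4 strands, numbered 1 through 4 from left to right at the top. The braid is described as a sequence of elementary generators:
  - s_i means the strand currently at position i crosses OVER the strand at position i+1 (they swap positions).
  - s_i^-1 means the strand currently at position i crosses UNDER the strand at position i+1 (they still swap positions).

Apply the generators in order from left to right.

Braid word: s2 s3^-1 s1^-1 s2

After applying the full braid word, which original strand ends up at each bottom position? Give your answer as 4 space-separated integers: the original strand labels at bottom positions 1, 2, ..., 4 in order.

Answer: 3 4 1 2

Derivation:
Gen 1 (s2): strand 2 crosses over strand 3. Perm now: [1 3 2 4]
Gen 2 (s3^-1): strand 2 crosses under strand 4. Perm now: [1 3 4 2]
Gen 3 (s1^-1): strand 1 crosses under strand 3. Perm now: [3 1 4 2]
Gen 4 (s2): strand 1 crosses over strand 4. Perm now: [3 4 1 2]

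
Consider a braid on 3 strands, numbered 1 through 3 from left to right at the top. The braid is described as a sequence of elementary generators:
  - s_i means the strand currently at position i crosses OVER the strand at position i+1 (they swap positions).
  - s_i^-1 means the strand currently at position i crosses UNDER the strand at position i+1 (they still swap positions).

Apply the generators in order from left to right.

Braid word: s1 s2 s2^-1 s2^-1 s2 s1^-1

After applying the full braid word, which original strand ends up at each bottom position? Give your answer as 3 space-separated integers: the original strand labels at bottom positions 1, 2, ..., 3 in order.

Gen 1 (s1): strand 1 crosses over strand 2. Perm now: [2 1 3]
Gen 2 (s2): strand 1 crosses over strand 3. Perm now: [2 3 1]
Gen 3 (s2^-1): strand 3 crosses under strand 1. Perm now: [2 1 3]
Gen 4 (s2^-1): strand 1 crosses under strand 3. Perm now: [2 3 1]
Gen 5 (s2): strand 3 crosses over strand 1. Perm now: [2 1 3]
Gen 6 (s1^-1): strand 2 crosses under strand 1. Perm now: [1 2 3]

Answer: 1 2 3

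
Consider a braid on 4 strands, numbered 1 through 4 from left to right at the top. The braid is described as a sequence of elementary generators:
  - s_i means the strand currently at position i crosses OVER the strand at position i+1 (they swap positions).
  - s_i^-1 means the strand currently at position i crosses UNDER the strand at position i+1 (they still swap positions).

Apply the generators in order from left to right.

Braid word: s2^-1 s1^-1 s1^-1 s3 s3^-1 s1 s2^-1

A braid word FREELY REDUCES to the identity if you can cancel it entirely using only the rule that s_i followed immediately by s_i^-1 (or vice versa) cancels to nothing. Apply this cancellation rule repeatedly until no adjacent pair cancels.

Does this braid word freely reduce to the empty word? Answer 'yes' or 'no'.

Gen 1 (s2^-1): push. Stack: [s2^-1]
Gen 2 (s1^-1): push. Stack: [s2^-1 s1^-1]
Gen 3 (s1^-1): push. Stack: [s2^-1 s1^-1 s1^-1]
Gen 4 (s3): push. Stack: [s2^-1 s1^-1 s1^-1 s3]
Gen 5 (s3^-1): cancels prior s3. Stack: [s2^-1 s1^-1 s1^-1]
Gen 6 (s1): cancels prior s1^-1. Stack: [s2^-1 s1^-1]
Gen 7 (s2^-1): push. Stack: [s2^-1 s1^-1 s2^-1]
Reduced word: s2^-1 s1^-1 s2^-1

Answer: no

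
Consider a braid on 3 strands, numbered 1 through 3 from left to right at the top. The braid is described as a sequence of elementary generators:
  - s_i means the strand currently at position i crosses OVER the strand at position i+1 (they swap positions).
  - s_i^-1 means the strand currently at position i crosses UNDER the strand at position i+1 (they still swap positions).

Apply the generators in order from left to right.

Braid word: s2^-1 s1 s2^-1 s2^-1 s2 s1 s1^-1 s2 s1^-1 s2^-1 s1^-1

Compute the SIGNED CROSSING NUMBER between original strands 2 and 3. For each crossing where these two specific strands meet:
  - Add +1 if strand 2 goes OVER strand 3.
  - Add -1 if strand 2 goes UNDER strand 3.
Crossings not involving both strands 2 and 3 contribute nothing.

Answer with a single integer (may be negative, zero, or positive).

Gen 1: 2 under 3. Both 2&3? yes. Contrib: -1. Sum: -1
Gen 2: crossing 1x3. Both 2&3? no. Sum: -1
Gen 3: crossing 1x2. Both 2&3? no. Sum: -1
Gen 4: crossing 2x1. Both 2&3? no. Sum: -1
Gen 5: crossing 1x2. Both 2&3? no. Sum: -1
Gen 6: 3 over 2. Both 2&3? yes. Contrib: -1. Sum: -2
Gen 7: 2 under 3. Both 2&3? yes. Contrib: -1. Sum: -3
Gen 8: crossing 2x1. Both 2&3? no. Sum: -3
Gen 9: crossing 3x1. Both 2&3? no. Sum: -3
Gen 10: 3 under 2. Both 2&3? yes. Contrib: +1. Sum: -2
Gen 11: crossing 1x2. Both 2&3? no. Sum: -2

Answer: -2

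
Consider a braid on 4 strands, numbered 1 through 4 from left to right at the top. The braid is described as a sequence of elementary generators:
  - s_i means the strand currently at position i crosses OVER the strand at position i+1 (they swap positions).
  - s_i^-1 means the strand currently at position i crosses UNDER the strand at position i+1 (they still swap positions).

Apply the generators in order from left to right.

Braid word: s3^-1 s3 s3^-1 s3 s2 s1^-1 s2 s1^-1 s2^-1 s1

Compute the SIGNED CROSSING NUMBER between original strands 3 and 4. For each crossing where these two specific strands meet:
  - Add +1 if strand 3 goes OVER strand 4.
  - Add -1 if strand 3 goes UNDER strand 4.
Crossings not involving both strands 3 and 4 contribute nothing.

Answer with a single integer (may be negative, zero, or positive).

Gen 1: 3 under 4. Both 3&4? yes. Contrib: -1. Sum: -1
Gen 2: 4 over 3. Both 3&4? yes. Contrib: -1. Sum: -2
Gen 3: 3 under 4. Both 3&4? yes. Contrib: -1. Sum: -3
Gen 4: 4 over 3. Both 3&4? yes. Contrib: -1. Sum: -4
Gen 5: crossing 2x3. Both 3&4? no. Sum: -4
Gen 6: crossing 1x3. Both 3&4? no. Sum: -4
Gen 7: crossing 1x2. Both 3&4? no. Sum: -4
Gen 8: crossing 3x2. Both 3&4? no. Sum: -4
Gen 9: crossing 3x1. Both 3&4? no. Sum: -4
Gen 10: crossing 2x1. Both 3&4? no. Sum: -4

Answer: -4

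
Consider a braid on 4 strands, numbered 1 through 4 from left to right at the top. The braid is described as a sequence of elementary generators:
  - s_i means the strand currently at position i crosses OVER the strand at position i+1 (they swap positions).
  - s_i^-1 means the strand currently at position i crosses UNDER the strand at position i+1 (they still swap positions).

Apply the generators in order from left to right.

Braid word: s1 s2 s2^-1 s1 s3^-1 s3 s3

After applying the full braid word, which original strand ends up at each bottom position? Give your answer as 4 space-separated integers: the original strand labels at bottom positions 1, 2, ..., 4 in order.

Gen 1 (s1): strand 1 crosses over strand 2. Perm now: [2 1 3 4]
Gen 2 (s2): strand 1 crosses over strand 3. Perm now: [2 3 1 4]
Gen 3 (s2^-1): strand 3 crosses under strand 1. Perm now: [2 1 3 4]
Gen 4 (s1): strand 2 crosses over strand 1. Perm now: [1 2 3 4]
Gen 5 (s3^-1): strand 3 crosses under strand 4. Perm now: [1 2 4 3]
Gen 6 (s3): strand 4 crosses over strand 3. Perm now: [1 2 3 4]
Gen 7 (s3): strand 3 crosses over strand 4. Perm now: [1 2 4 3]

Answer: 1 2 4 3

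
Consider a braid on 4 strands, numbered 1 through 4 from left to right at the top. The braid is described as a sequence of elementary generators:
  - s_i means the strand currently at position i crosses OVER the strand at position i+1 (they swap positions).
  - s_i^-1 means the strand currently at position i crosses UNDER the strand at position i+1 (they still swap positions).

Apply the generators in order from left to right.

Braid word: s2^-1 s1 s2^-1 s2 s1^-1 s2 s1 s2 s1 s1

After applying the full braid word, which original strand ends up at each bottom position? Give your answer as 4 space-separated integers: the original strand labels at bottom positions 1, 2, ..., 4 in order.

Gen 1 (s2^-1): strand 2 crosses under strand 3. Perm now: [1 3 2 4]
Gen 2 (s1): strand 1 crosses over strand 3. Perm now: [3 1 2 4]
Gen 3 (s2^-1): strand 1 crosses under strand 2. Perm now: [3 2 1 4]
Gen 4 (s2): strand 2 crosses over strand 1. Perm now: [3 1 2 4]
Gen 5 (s1^-1): strand 3 crosses under strand 1. Perm now: [1 3 2 4]
Gen 6 (s2): strand 3 crosses over strand 2. Perm now: [1 2 3 4]
Gen 7 (s1): strand 1 crosses over strand 2. Perm now: [2 1 3 4]
Gen 8 (s2): strand 1 crosses over strand 3. Perm now: [2 3 1 4]
Gen 9 (s1): strand 2 crosses over strand 3. Perm now: [3 2 1 4]
Gen 10 (s1): strand 3 crosses over strand 2. Perm now: [2 3 1 4]

Answer: 2 3 1 4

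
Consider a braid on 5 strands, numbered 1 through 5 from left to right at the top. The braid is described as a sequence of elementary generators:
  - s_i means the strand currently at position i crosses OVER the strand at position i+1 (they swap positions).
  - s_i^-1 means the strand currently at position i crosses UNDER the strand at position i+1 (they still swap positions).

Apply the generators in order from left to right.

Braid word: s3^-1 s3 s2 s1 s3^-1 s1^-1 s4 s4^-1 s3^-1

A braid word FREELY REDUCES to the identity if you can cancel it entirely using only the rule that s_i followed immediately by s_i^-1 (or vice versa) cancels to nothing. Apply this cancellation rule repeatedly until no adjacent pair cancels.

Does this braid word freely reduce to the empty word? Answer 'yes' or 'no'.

Answer: no

Derivation:
Gen 1 (s3^-1): push. Stack: [s3^-1]
Gen 2 (s3): cancels prior s3^-1. Stack: []
Gen 3 (s2): push. Stack: [s2]
Gen 4 (s1): push. Stack: [s2 s1]
Gen 5 (s3^-1): push. Stack: [s2 s1 s3^-1]
Gen 6 (s1^-1): push. Stack: [s2 s1 s3^-1 s1^-1]
Gen 7 (s4): push. Stack: [s2 s1 s3^-1 s1^-1 s4]
Gen 8 (s4^-1): cancels prior s4. Stack: [s2 s1 s3^-1 s1^-1]
Gen 9 (s3^-1): push. Stack: [s2 s1 s3^-1 s1^-1 s3^-1]
Reduced word: s2 s1 s3^-1 s1^-1 s3^-1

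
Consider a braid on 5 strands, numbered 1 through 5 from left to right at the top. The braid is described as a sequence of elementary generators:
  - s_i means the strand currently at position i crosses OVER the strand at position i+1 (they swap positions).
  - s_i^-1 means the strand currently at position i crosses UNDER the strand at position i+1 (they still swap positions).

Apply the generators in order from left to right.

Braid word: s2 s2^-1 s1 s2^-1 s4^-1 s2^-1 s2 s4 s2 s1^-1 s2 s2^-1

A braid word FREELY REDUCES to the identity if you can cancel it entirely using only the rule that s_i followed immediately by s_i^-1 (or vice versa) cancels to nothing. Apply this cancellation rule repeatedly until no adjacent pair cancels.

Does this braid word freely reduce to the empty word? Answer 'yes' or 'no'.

Gen 1 (s2): push. Stack: [s2]
Gen 2 (s2^-1): cancels prior s2. Stack: []
Gen 3 (s1): push. Stack: [s1]
Gen 4 (s2^-1): push. Stack: [s1 s2^-1]
Gen 5 (s4^-1): push. Stack: [s1 s2^-1 s4^-1]
Gen 6 (s2^-1): push. Stack: [s1 s2^-1 s4^-1 s2^-1]
Gen 7 (s2): cancels prior s2^-1. Stack: [s1 s2^-1 s4^-1]
Gen 8 (s4): cancels prior s4^-1. Stack: [s1 s2^-1]
Gen 9 (s2): cancels prior s2^-1. Stack: [s1]
Gen 10 (s1^-1): cancels prior s1. Stack: []
Gen 11 (s2): push. Stack: [s2]
Gen 12 (s2^-1): cancels prior s2. Stack: []
Reduced word: (empty)

Answer: yes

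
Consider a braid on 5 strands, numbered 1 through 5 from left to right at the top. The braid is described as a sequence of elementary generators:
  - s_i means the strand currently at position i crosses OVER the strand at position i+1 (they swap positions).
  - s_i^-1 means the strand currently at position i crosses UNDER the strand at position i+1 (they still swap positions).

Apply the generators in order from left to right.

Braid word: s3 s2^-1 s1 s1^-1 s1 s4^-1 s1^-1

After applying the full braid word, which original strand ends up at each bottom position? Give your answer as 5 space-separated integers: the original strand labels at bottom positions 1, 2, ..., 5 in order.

Answer: 1 4 2 5 3

Derivation:
Gen 1 (s3): strand 3 crosses over strand 4. Perm now: [1 2 4 3 5]
Gen 2 (s2^-1): strand 2 crosses under strand 4. Perm now: [1 4 2 3 5]
Gen 3 (s1): strand 1 crosses over strand 4. Perm now: [4 1 2 3 5]
Gen 4 (s1^-1): strand 4 crosses under strand 1. Perm now: [1 4 2 3 5]
Gen 5 (s1): strand 1 crosses over strand 4. Perm now: [4 1 2 3 5]
Gen 6 (s4^-1): strand 3 crosses under strand 5. Perm now: [4 1 2 5 3]
Gen 7 (s1^-1): strand 4 crosses under strand 1. Perm now: [1 4 2 5 3]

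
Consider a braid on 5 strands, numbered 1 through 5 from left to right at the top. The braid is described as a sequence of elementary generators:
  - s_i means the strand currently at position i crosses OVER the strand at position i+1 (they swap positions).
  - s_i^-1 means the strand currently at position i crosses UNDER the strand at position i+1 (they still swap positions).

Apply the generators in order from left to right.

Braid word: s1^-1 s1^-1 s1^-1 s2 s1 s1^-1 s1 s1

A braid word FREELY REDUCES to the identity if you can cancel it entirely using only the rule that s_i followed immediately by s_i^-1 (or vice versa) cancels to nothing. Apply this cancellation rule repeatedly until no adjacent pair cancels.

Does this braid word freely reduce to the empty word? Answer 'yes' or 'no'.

Gen 1 (s1^-1): push. Stack: [s1^-1]
Gen 2 (s1^-1): push. Stack: [s1^-1 s1^-1]
Gen 3 (s1^-1): push. Stack: [s1^-1 s1^-1 s1^-1]
Gen 4 (s2): push. Stack: [s1^-1 s1^-1 s1^-1 s2]
Gen 5 (s1): push. Stack: [s1^-1 s1^-1 s1^-1 s2 s1]
Gen 6 (s1^-1): cancels prior s1. Stack: [s1^-1 s1^-1 s1^-1 s2]
Gen 7 (s1): push. Stack: [s1^-1 s1^-1 s1^-1 s2 s1]
Gen 8 (s1): push. Stack: [s1^-1 s1^-1 s1^-1 s2 s1 s1]
Reduced word: s1^-1 s1^-1 s1^-1 s2 s1 s1

Answer: no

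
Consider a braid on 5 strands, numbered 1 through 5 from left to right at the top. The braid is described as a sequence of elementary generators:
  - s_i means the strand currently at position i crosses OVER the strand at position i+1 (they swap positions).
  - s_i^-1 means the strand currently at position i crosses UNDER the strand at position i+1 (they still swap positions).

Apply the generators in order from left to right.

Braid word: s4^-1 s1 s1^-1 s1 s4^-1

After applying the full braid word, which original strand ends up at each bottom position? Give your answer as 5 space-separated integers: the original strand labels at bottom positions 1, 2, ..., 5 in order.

Answer: 2 1 3 4 5

Derivation:
Gen 1 (s4^-1): strand 4 crosses under strand 5. Perm now: [1 2 3 5 4]
Gen 2 (s1): strand 1 crosses over strand 2. Perm now: [2 1 3 5 4]
Gen 3 (s1^-1): strand 2 crosses under strand 1. Perm now: [1 2 3 5 4]
Gen 4 (s1): strand 1 crosses over strand 2. Perm now: [2 1 3 5 4]
Gen 5 (s4^-1): strand 5 crosses under strand 4. Perm now: [2 1 3 4 5]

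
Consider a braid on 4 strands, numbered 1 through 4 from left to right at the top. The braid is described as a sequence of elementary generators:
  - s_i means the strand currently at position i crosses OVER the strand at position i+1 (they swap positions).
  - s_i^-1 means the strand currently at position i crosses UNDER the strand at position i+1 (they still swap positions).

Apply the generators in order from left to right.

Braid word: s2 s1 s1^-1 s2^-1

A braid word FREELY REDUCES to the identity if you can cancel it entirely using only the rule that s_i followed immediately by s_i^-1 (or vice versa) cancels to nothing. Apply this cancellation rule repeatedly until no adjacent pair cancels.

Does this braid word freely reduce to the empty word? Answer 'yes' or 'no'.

Gen 1 (s2): push. Stack: [s2]
Gen 2 (s1): push. Stack: [s2 s1]
Gen 3 (s1^-1): cancels prior s1. Stack: [s2]
Gen 4 (s2^-1): cancels prior s2. Stack: []
Reduced word: (empty)

Answer: yes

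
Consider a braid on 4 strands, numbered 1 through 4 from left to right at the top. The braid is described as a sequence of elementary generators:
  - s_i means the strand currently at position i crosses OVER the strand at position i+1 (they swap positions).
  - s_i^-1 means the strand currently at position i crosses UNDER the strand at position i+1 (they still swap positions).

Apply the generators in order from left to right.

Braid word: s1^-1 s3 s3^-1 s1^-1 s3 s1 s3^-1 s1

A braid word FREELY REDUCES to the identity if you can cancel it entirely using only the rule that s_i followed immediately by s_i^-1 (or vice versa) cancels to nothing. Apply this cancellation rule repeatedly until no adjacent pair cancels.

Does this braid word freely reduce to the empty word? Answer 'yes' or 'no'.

Gen 1 (s1^-1): push. Stack: [s1^-1]
Gen 2 (s3): push. Stack: [s1^-1 s3]
Gen 3 (s3^-1): cancels prior s3. Stack: [s1^-1]
Gen 4 (s1^-1): push. Stack: [s1^-1 s1^-1]
Gen 5 (s3): push. Stack: [s1^-1 s1^-1 s3]
Gen 6 (s1): push. Stack: [s1^-1 s1^-1 s3 s1]
Gen 7 (s3^-1): push. Stack: [s1^-1 s1^-1 s3 s1 s3^-1]
Gen 8 (s1): push. Stack: [s1^-1 s1^-1 s3 s1 s3^-1 s1]
Reduced word: s1^-1 s1^-1 s3 s1 s3^-1 s1

Answer: no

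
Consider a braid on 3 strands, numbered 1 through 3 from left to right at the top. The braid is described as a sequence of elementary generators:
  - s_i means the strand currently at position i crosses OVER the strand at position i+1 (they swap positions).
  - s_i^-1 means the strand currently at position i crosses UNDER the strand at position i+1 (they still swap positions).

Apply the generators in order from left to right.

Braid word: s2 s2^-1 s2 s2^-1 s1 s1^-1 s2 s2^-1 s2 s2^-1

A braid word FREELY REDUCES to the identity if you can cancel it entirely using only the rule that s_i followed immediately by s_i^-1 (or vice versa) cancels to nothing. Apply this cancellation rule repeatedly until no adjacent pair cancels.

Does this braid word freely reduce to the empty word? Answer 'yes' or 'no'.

Gen 1 (s2): push. Stack: [s2]
Gen 2 (s2^-1): cancels prior s2. Stack: []
Gen 3 (s2): push. Stack: [s2]
Gen 4 (s2^-1): cancels prior s2. Stack: []
Gen 5 (s1): push. Stack: [s1]
Gen 6 (s1^-1): cancels prior s1. Stack: []
Gen 7 (s2): push. Stack: [s2]
Gen 8 (s2^-1): cancels prior s2. Stack: []
Gen 9 (s2): push. Stack: [s2]
Gen 10 (s2^-1): cancels prior s2. Stack: []
Reduced word: (empty)

Answer: yes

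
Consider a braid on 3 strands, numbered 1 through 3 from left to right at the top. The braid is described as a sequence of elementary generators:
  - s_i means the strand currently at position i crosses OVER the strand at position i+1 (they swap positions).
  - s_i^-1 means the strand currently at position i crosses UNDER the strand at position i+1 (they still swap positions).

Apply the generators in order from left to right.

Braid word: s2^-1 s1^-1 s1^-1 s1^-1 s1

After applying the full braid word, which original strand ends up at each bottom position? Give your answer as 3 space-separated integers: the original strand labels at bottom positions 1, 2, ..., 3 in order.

Answer: 1 3 2

Derivation:
Gen 1 (s2^-1): strand 2 crosses under strand 3. Perm now: [1 3 2]
Gen 2 (s1^-1): strand 1 crosses under strand 3. Perm now: [3 1 2]
Gen 3 (s1^-1): strand 3 crosses under strand 1. Perm now: [1 3 2]
Gen 4 (s1^-1): strand 1 crosses under strand 3. Perm now: [3 1 2]
Gen 5 (s1): strand 3 crosses over strand 1. Perm now: [1 3 2]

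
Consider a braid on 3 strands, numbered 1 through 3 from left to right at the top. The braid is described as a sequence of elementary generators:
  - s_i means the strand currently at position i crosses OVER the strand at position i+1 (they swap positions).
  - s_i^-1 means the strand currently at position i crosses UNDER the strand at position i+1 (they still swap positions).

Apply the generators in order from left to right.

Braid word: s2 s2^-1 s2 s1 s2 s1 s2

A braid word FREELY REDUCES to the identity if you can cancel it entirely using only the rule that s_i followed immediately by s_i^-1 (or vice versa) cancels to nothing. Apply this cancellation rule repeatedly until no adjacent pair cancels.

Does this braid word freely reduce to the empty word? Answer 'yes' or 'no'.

Gen 1 (s2): push. Stack: [s2]
Gen 2 (s2^-1): cancels prior s2. Stack: []
Gen 3 (s2): push. Stack: [s2]
Gen 4 (s1): push. Stack: [s2 s1]
Gen 5 (s2): push. Stack: [s2 s1 s2]
Gen 6 (s1): push. Stack: [s2 s1 s2 s1]
Gen 7 (s2): push. Stack: [s2 s1 s2 s1 s2]
Reduced word: s2 s1 s2 s1 s2

Answer: no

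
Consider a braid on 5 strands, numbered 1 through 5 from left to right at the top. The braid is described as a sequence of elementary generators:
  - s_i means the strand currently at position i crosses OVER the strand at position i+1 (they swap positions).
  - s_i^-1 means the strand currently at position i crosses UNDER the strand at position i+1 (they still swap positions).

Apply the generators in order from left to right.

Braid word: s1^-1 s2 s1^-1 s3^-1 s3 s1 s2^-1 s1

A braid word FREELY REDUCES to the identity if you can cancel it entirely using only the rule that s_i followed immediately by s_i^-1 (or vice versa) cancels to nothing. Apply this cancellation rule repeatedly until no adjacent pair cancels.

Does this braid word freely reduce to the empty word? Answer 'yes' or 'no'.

Answer: yes

Derivation:
Gen 1 (s1^-1): push. Stack: [s1^-1]
Gen 2 (s2): push. Stack: [s1^-1 s2]
Gen 3 (s1^-1): push. Stack: [s1^-1 s2 s1^-1]
Gen 4 (s3^-1): push. Stack: [s1^-1 s2 s1^-1 s3^-1]
Gen 5 (s3): cancels prior s3^-1. Stack: [s1^-1 s2 s1^-1]
Gen 6 (s1): cancels prior s1^-1. Stack: [s1^-1 s2]
Gen 7 (s2^-1): cancels prior s2. Stack: [s1^-1]
Gen 8 (s1): cancels prior s1^-1. Stack: []
Reduced word: (empty)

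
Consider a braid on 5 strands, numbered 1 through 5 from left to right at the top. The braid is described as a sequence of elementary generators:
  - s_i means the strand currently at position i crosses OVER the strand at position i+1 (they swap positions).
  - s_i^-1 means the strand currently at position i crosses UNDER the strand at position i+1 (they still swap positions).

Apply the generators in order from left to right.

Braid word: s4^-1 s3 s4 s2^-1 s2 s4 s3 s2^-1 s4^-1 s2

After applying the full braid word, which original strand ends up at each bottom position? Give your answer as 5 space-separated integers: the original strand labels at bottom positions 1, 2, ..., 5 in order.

Gen 1 (s4^-1): strand 4 crosses under strand 5. Perm now: [1 2 3 5 4]
Gen 2 (s3): strand 3 crosses over strand 5. Perm now: [1 2 5 3 4]
Gen 3 (s4): strand 3 crosses over strand 4. Perm now: [1 2 5 4 3]
Gen 4 (s2^-1): strand 2 crosses under strand 5. Perm now: [1 5 2 4 3]
Gen 5 (s2): strand 5 crosses over strand 2. Perm now: [1 2 5 4 3]
Gen 6 (s4): strand 4 crosses over strand 3. Perm now: [1 2 5 3 4]
Gen 7 (s3): strand 5 crosses over strand 3. Perm now: [1 2 3 5 4]
Gen 8 (s2^-1): strand 2 crosses under strand 3. Perm now: [1 3 2 5 4]
Gen 9 (s4^-1): strand 5 crosses under strand 4. Perm now: [1 3 2 4 5]
Gen 10 (s2): strand 3 crosses over strand 2. Perm now: [1 2 3 4 5]

Answer: 1 2 3 4 5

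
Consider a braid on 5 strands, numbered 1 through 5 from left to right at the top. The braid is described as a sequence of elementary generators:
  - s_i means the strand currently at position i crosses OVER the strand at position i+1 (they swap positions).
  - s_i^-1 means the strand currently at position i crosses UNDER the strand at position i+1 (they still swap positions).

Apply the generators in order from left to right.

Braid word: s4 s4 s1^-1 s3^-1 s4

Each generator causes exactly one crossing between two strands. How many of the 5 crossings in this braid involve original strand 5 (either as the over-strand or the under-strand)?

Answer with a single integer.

Gen 1: crossing 4x5. Involves strand 5? yes. Count so far: 1
Gen 2: crossing 5x4. Involves strand 5? yes. Count so far: 2
Gen 3: crossing 1x2. Involves strand 5? no. Count so far: 2
Gen 4: crossing 3x4. Involves strand 5? no. Count so far: 2
Gen 5: crossing 3x5. Involves strand 5? yes. Count so far: 3

Answer: 3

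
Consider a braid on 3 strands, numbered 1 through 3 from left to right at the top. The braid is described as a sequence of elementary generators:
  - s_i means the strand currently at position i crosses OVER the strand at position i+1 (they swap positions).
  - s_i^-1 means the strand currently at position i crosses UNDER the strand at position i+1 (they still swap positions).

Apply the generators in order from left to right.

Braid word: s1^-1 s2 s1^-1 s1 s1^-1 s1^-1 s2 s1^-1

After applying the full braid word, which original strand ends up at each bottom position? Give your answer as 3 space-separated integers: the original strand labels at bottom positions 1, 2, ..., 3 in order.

Gen 1 (s1^-1): strand 1 crosses under strand 2. Perm now: [2 1 3]
Gen 2 (s2): strand 1 crosses over strand 3. Perm now: [2 3 1]
Gen 3 (s1^-1): strand 2 crosses under strand 3. Perm now: [3 2 1]
Gen 4 (s1): strand 3 crosses over strand 2. Perm now: [2 3 1]
Gen 5 (s1^-1): strand 2 crosses under strand 3. Perm now: [3 2 1]
Gen 6 (s1^-1): strand 3 crosses under strand 2. Perm now: [2 3 1]
Gen 7 (s2): strand 3 crosses over strand 1. Perm now: [2 1 3]
Gen 8 (s1^-1): strand 2 crosses under strand 1. Perm now: [1 2 3]

Answer: 1 2 3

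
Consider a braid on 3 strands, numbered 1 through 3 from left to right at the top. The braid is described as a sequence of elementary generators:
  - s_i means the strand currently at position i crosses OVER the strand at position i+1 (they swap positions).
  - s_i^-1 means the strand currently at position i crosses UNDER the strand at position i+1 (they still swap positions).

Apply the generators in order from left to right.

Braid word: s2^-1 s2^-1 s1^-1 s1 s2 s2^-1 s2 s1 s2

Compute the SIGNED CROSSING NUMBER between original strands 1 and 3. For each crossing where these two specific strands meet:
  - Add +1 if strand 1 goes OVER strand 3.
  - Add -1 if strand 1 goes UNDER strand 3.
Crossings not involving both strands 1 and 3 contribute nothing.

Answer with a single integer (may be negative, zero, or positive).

Answer: 1

Derivation:
Gen 1: crossing 2x3. Both 1&3? no. Sum: 0
Gen 2: crossing 3x2. Both 1&3? no. Sum: 0
Gen 3: crossing 1x2. Both 1&3? no. Sum: 0
Gen 4: crossing 2x1. Both 1&3? no. Sum: 0
Gen 5: crossing 2x3. Both 1&3? no. Sum: 0
Gen 6: crossing 3x2. Both 1&3? no. Sum: 0
Gen 7: crossing 2x3. Both 1&3? no. Sum: 0
Gen 8: 1 over 3. Both 1&3? yes. Contrib: +1. Sum: 1
Gen 9: crossing 1x2. Both 1&3? no. Sum: 1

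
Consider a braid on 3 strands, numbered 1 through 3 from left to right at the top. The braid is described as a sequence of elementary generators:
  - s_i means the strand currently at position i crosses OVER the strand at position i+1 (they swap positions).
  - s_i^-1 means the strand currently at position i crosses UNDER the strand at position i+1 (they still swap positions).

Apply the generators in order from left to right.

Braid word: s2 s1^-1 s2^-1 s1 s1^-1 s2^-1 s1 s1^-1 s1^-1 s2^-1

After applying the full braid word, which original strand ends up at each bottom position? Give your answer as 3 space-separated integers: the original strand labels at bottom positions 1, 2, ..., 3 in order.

Answer: 1 2 3

Derivation:
Gen 1 (s2): strand 2 crosses over strand 3. Perm now: [1 3 2]
Gen 2 (s1^-1): strand 1 crosses under strand 3. Perm now: [3 1 2]
Gen 3 (s2^-1): strand 1 crosses under strand 2. Perm now: [3 2 1]
Gen 4 (s1): strand 3 crosses over strand 2. Perm now: [2 3 1]
Gen 5 (s1^-1): strand 2 crosses under strand 3. Perm now: [3 2 1]
Gen 6 (s2^-1): strand 2 crosses under strand 1. Perm now: [3 1 2]
Gen 7 (s1): strand 3 crosses over strand 1. Perm now: [1 3 2]
Gen 8 (s1^-1): strand 1 crosses under strand 3. Perm now: [3 1 2]
Gen 9 (s1^-1): strand 3 crosses under strand 1. Perm now: [1 3 2]
Gen 10 (s2^-1): strand 3 crosses under strand 2. Perm now: [1 2 3]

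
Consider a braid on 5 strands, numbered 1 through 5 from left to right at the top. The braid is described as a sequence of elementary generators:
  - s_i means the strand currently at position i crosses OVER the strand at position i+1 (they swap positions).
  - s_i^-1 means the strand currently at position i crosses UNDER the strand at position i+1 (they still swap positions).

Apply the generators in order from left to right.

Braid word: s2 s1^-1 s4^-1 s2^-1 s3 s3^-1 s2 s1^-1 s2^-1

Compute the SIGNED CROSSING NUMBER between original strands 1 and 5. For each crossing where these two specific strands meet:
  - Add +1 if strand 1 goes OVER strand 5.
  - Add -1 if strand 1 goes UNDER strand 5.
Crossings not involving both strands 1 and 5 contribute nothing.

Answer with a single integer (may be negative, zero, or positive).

Answer: 2

Derivation:
Gen 1: crossing 2x3. Both 1&5? no. Sum: 0
Gen 2: crossing 1x3. Both 1&5? no. Sum: 0
Gen 3: crossing 4x5. Both 1&5? no. Sum: 0
Gen 4: crossing 1x2. Both 1&5? no. Sum: 0
Gen 5: 1 over 5. Both 1&5? yes. Contrib: +1. Sum: 1
Gen 6: 5 under 1. Both 1&5? yes. Contrib: +1. Sum: 2
Gen 7: crossing 2x1. Both 1&5? no. Sum: 2
Gen 8: crossing 3x1. Both 1&5? no. Sum: 2
Gen 9: crossing 3x2. Both 1&5? no. Sum: 2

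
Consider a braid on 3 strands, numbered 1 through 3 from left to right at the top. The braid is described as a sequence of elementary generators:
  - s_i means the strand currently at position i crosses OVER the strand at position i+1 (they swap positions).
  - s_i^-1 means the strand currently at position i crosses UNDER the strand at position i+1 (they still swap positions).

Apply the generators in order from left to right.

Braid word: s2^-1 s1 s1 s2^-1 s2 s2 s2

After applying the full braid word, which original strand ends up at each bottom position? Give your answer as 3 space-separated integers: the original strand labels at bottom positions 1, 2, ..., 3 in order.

Answer: 1 3 2

Derivation:
Gen 1 (s2^-1): strand 2 crosses under strand 3. Perm now: [1 3 2]
Gen 2 (s1): strand 1 crosses over strand 3. Perm now: [3 1 2]
Gen 3 (s1): strand 3 crosses over strand 1. Perm now: [1 3 2]
Gen 4 (s2^-1): strand 3 crosses under strand 2. Perm now: [1 2 3]
Gen 5 (s2): strand 2 crosses over strand 3. Perm now: [1 3 2]
Gen 6 (s2): strand 3 crosses over strand 2. Perm now: [1 2 3]
Gen 7 (s2): strand 2 crosses over strand 3. Perm now: [1 3 2]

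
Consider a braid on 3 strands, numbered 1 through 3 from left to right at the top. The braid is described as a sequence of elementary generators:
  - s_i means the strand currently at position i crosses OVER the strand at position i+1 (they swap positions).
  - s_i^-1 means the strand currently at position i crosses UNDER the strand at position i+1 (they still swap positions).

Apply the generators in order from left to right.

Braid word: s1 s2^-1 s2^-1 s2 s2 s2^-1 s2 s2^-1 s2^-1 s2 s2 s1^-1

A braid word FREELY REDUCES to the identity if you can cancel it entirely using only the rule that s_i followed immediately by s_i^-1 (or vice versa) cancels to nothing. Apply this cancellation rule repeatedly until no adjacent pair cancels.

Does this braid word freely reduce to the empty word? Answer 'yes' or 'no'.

Answer: yes

Derivation:
Gen 1 (s1): push. Stack: [s1]
Gen 2 (s2^-1): push. Stack: [s1 s2^-1]
Gen 3 (s2^-1): push. Stack: [s1 s2^-1 s2^-1]
Gen 4 (s2): cancels prior s2^-1. Stack: [s1 s2^-1]
Gen 5 (s2): cancels prior s2^-1. Stack: [s1]
Gen 6 (s2^-1): push. Stack: [s1 s2^-1]
Gen 7 (s2): cancels prior s2^-1. Stack: [s1]
Gen 8 (s2^-1): push. Stack: [s1 s2^-1]
Gen 9 (s2^-1): push. Stack: [s1 s2^-1 s2^-1]
Gen 10 (s2): cancels prior s2^-1. Stack: [s1 s2^-1]
Gen 11 (s2): cancels prior s2^-1. Stack: [s1]
Gen 12 (s1^-1): cancels prior s1. Stack: []
Reduced word: (empty)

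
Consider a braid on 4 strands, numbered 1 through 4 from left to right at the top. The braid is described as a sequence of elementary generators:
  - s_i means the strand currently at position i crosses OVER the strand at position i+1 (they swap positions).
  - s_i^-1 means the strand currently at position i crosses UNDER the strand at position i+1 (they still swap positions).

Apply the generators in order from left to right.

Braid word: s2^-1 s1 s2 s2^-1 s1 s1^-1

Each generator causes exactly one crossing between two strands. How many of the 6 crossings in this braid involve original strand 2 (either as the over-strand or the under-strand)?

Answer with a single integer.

Gen 1: crossing 2x3. Involves strand 2? yes. Count so far: 1
Gen 2: crossing 1x3. Involves strand 2? no. Count so far: 1
Gen 3: crossing 1x2. Involves strand 2? yes. Count so far: 2
Gen 4: crossing 2x1. Involves strand 2? yes. Count so far: 3
Gen 5: crossing 3x1. Involves strand 2? no. Count so far: 3
Gen 6: crossing 1x3. Involves strand 2? no. Count so far: 3

Answer: 3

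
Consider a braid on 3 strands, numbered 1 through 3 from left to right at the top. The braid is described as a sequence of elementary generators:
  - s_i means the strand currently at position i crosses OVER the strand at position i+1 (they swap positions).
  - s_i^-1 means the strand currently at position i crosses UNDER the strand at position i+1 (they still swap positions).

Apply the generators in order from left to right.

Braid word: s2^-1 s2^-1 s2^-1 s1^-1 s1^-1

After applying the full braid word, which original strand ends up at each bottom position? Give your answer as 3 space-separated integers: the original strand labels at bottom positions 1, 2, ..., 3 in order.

Gen 1 (s2^-1): strand 2 crosses under strand 3. Perm now: [1 3 2]
Gen 2 (s2^-1): strand 3 crosses under strand 2. Perm now: [1 2 3]
Gen 3 (s2^-1): strand 2 crosses under strand 3. Perm now: [1 3 2]
Gen 4 (s1^-1): strand 1 crosses under strand 3. Perm now: [3 1 2]
Gen 5 (s1^-1): strand 3 crosses under strand 1. Perm now: [1 3 2]

Answer: 1 3 2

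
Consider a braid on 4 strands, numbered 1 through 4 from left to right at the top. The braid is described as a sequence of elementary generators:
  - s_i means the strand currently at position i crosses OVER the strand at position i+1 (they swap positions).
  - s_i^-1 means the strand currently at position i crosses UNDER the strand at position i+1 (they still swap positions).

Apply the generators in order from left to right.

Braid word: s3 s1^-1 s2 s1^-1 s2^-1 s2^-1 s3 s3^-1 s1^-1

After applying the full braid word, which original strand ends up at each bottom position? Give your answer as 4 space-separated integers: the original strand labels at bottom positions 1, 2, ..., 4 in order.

Gen 1 (s3): strand 3 crosses over strand 4. Perm now: [1 2 4 3]
Gen 2 (s1^-1): strand 1 crosses under strand 2. Perm now: [2 1 4 3]
Gen 3 (s2): strand 1 crosses over strand 4. Perm now: [2 4 1 3]
Gen 4 (s1^-1): strand 2 crosses under strand 4. Perm now: [4 2 1 3]
Gen 5 (s2^-1): strand 2 crosses under strand 1. Perm now: [4 1 2 3]
Gen 6 (s2^-1): strand 1 crosses under strand 2. Perm now: [4 2 1 3]
Gen 7 (s3): strand 1 crosses over strand 3. Perm now: [4 2 3 1]
Gen 8 (s3^-1): strand 3 crosses under strand 1. Perm now: [4 2 1 3]
Gen 9 (s1^-1): strand 4 crosses under strand 2. Perm now: [2 4 1 3]

Answer: 2 4 1 3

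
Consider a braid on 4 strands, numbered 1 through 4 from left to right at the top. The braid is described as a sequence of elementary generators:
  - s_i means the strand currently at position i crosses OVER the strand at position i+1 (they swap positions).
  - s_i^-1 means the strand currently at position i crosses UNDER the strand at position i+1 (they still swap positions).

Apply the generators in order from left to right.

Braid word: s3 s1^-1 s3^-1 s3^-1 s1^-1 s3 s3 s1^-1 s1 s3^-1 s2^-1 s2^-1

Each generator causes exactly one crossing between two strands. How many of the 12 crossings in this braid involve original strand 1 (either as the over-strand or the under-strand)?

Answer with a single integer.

Gen 1: crossing 3x4. Involves strand 1? no. Count so far: 0
Gen 2: crossing 1x2. Involves strand 1? yes. Count so far: 1
Gen 3: crossing 4x3. Involves strand 1? no. Count so far: 1
Gen 4: crossing 3x4. Involves strand 1? no. Count so far: 1
Gen 5: crossing 2x1. Involves strand 1? yes. Count so far: 2
Gen 6: crossing 4x3. Involves strand 1? no. Count so far: 2
Gen 7: crossing 3x4. Involves strand 1? no. Count so far: 2
Gen 8: crossing 1x2. Involves strand 1? yes. Count so far: 3
Gen 9: crossing 2x1. Involves strand 1? yes. Count so far: 4
Gen 10: crossing 4x3. Involves strand 1? no. Count so far: 4
Gen 11: crossing 2x3. Involves strand 1? no. Count so far: 4
Gen 12: crossing 3x2. Involves strand 1? no. Count so far: 4

Answer: 4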